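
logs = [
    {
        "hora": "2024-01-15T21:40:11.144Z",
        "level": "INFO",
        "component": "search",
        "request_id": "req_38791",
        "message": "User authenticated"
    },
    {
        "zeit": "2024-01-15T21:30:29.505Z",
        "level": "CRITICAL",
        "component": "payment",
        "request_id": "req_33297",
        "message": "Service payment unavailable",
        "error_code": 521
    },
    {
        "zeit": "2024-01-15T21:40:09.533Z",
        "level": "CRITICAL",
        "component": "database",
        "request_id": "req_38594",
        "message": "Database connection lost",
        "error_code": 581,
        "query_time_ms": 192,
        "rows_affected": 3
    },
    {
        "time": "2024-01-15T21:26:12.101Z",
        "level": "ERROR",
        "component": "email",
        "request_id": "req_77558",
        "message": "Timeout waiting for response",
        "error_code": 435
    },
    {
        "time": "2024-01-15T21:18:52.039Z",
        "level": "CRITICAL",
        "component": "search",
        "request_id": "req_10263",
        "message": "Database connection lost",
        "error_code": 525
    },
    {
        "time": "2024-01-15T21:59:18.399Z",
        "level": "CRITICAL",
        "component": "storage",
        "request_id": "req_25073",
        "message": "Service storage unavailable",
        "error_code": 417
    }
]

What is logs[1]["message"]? "Service payment unavailable"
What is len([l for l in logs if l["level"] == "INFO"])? 1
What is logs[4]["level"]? "CRITICAL"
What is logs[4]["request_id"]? "req_10263"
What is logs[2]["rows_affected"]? 3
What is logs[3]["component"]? "email"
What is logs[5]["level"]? "CRITICAL"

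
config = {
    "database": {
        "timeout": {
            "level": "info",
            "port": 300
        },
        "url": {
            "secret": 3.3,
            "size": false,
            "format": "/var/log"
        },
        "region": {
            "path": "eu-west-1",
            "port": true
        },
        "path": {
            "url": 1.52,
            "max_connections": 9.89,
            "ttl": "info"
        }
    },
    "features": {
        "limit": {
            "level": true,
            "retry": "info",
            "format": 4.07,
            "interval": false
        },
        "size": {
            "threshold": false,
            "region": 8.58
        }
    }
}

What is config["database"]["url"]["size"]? False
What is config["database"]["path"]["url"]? 1.52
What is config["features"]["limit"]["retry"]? "info"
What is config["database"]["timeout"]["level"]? "info"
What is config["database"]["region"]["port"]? True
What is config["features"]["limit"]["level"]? True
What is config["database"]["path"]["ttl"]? "info"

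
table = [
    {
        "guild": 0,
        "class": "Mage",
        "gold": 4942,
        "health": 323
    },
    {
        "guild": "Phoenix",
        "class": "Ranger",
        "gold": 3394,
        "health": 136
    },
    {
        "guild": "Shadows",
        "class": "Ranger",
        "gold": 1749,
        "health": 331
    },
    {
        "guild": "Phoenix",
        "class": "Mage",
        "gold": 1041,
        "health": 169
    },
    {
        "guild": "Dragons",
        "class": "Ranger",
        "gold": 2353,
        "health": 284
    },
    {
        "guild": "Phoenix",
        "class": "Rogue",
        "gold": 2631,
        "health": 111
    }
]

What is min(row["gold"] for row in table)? 1041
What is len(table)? 6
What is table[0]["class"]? "Mage"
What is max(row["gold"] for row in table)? 4942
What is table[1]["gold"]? 3394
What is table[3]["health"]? 169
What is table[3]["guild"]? "Phoenix"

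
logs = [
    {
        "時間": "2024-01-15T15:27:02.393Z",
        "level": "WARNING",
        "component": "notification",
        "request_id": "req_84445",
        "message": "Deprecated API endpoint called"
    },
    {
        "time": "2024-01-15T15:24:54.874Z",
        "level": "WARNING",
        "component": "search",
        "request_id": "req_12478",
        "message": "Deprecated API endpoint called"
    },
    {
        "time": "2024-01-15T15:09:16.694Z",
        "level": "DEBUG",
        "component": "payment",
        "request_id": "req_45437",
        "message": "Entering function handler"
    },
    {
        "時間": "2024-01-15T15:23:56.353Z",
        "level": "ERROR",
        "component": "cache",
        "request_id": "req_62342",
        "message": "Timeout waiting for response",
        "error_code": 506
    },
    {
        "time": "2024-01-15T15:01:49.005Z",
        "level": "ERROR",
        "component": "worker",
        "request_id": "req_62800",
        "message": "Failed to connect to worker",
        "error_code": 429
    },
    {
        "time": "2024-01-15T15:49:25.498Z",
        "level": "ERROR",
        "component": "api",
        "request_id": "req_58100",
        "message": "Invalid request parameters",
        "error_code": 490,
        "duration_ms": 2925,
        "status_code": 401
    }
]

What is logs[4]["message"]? "Failed to connect to worker"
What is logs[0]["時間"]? "2024-01-15T15:27:02.393Z"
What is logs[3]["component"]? "cache"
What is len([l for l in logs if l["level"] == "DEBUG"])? 1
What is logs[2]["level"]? "DEBUG"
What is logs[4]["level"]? "ERROR"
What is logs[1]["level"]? "WARNING"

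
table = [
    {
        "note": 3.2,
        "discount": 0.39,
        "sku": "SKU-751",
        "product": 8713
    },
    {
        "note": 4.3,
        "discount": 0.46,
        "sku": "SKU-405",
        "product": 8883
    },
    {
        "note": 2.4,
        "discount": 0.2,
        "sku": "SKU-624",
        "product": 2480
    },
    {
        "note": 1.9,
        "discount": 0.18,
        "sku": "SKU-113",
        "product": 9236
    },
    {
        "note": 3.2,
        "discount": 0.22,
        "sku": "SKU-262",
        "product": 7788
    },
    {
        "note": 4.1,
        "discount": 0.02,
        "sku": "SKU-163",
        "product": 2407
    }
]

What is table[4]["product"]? 7788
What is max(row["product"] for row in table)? 9236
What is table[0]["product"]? 8713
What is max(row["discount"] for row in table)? 0.46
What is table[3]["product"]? 9236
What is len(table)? 6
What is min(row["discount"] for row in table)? 0.02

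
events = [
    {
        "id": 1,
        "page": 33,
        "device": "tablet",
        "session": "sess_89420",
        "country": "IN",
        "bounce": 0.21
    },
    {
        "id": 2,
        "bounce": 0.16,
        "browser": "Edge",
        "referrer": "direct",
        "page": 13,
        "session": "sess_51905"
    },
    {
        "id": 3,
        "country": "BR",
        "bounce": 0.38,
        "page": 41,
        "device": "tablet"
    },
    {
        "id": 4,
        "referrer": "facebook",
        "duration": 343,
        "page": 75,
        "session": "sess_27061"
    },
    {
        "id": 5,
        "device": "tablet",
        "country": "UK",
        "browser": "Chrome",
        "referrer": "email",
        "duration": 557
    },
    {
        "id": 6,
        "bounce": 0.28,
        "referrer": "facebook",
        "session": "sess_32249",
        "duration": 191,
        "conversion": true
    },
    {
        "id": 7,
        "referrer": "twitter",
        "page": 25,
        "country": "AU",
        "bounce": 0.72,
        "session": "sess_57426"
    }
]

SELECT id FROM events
[1, 2, 3, 4, 5, 6, 7]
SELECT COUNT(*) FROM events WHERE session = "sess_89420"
1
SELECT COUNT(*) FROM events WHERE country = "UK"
1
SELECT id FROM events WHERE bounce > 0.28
[3, 7]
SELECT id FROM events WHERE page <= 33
[1, 2, 7]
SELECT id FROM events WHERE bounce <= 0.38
[1, 2, 3, 6]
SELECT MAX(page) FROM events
75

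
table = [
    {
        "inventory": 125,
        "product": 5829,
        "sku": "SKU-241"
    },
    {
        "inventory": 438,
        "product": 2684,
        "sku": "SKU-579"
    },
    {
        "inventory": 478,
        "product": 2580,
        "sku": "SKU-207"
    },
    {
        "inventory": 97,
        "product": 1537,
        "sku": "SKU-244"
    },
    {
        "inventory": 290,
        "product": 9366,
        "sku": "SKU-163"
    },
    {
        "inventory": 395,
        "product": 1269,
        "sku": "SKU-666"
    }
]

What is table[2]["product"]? 2580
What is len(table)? 6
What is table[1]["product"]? 2684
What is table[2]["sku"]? "SKU-207"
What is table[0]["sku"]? "SKU-241"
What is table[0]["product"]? 5829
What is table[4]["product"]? 9366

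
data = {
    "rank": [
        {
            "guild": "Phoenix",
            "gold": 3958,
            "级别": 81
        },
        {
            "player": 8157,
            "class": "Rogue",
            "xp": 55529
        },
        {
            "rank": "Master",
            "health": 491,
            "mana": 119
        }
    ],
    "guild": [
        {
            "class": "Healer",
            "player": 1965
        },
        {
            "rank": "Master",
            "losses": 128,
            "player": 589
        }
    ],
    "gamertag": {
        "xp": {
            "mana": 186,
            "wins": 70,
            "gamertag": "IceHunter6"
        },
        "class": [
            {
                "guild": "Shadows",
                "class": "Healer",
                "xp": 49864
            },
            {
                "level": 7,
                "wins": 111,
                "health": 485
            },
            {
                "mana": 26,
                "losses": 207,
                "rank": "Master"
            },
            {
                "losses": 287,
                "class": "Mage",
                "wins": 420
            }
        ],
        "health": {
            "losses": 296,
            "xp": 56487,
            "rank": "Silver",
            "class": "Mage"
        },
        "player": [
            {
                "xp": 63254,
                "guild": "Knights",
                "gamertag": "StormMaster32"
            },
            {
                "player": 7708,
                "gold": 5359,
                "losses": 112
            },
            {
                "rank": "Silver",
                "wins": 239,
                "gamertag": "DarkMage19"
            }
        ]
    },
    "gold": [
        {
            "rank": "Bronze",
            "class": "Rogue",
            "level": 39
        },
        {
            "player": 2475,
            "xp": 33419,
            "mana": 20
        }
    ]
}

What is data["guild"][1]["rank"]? "Master"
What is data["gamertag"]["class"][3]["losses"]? 287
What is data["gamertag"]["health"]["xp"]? 56487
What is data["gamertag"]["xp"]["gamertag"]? "IceHunter6"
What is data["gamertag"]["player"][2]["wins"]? 239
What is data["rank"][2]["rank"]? "Master"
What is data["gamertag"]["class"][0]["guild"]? "Shadows"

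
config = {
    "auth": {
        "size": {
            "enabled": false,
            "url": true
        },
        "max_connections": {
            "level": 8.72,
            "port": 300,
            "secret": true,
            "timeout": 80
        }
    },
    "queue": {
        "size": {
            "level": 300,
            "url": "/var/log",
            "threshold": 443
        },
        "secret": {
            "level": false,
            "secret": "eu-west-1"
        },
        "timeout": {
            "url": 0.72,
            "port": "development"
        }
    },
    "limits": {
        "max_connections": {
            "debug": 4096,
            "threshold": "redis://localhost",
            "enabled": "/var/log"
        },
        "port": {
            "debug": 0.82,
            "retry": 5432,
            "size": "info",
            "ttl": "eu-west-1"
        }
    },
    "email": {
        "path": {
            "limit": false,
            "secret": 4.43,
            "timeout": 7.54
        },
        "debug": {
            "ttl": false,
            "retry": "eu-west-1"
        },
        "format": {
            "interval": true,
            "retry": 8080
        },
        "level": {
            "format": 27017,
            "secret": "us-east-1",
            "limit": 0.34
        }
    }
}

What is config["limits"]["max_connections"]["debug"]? 4096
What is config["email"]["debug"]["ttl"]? False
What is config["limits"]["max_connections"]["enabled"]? "/var/log"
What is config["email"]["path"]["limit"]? False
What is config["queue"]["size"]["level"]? 300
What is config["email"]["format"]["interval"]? True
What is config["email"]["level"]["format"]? 27017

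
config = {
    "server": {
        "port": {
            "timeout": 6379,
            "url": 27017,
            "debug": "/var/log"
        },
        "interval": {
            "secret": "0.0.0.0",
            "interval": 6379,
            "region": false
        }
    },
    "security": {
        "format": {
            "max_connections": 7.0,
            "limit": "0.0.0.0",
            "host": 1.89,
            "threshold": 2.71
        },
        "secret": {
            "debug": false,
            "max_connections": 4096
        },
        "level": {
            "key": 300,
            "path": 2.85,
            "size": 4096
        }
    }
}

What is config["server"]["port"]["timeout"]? 6379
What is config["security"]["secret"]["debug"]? False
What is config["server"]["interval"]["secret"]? "0.0.0.0"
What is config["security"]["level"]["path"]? 2.85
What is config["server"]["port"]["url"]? 27017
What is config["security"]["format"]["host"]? 1.89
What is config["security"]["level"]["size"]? 4096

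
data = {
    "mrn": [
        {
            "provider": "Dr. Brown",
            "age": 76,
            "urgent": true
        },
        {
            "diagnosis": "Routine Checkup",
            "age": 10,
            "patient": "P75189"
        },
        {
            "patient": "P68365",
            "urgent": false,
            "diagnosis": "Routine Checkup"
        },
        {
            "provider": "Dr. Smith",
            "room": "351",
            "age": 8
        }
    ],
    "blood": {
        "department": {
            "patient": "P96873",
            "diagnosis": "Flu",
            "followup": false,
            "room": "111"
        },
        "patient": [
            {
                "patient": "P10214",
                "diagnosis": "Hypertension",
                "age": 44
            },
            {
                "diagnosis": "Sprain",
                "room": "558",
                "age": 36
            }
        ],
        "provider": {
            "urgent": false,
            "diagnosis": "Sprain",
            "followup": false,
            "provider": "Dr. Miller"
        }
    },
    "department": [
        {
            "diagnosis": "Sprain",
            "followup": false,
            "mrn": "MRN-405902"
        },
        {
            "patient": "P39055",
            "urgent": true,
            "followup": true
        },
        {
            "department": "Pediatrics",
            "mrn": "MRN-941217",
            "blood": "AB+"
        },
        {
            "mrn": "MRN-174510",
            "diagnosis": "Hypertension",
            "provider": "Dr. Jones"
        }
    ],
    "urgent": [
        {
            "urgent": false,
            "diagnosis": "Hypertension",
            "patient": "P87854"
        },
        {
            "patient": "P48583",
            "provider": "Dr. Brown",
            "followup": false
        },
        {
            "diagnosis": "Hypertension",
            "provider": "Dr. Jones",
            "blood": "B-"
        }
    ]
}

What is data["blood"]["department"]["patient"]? "P96873"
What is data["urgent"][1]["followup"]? False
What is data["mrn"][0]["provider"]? "Dr. Brown"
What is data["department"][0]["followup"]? False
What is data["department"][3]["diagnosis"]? "Hypertension"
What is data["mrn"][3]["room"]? "351"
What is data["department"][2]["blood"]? "AB+"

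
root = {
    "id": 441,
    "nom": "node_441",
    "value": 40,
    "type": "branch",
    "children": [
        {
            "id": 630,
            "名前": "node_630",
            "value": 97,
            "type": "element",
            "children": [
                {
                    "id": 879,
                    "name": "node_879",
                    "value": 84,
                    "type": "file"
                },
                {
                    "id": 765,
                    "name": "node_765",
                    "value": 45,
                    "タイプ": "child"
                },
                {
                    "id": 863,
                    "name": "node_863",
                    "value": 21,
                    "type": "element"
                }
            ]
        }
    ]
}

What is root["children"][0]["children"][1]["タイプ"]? "child"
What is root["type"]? "branch"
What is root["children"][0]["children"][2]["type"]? "element"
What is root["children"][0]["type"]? "element"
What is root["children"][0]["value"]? 97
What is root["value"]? 40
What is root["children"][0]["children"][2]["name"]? "node_863"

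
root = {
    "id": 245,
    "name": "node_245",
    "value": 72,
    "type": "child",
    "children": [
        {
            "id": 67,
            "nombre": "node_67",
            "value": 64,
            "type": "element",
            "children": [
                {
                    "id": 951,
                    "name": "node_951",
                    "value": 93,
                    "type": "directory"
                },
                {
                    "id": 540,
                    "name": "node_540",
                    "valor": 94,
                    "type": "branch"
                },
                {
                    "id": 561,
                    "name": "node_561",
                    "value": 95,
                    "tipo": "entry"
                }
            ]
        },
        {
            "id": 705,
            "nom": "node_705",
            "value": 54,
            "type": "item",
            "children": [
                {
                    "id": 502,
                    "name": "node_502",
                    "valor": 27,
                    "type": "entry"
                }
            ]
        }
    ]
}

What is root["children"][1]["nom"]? "node_705"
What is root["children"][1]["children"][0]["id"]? 502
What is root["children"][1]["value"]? 54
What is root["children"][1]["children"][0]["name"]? "node_502"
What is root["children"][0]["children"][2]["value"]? 95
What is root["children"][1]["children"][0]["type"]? "entry"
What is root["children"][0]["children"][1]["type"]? "branch"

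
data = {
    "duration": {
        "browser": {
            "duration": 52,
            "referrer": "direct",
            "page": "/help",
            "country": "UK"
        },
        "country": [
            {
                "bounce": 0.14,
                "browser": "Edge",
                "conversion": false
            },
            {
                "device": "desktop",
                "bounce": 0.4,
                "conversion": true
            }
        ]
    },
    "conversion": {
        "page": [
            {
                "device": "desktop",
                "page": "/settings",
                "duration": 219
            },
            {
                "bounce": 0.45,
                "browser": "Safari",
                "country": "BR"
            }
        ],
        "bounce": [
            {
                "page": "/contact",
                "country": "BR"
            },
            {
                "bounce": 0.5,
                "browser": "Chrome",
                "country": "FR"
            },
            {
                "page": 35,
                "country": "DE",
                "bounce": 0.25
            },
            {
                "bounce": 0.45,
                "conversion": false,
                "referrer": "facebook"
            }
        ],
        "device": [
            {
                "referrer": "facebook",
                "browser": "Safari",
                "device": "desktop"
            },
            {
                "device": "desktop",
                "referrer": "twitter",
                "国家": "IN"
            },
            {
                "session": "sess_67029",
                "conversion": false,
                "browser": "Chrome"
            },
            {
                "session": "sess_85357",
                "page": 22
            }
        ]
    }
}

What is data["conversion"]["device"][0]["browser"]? "Safari"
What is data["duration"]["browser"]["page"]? "/help"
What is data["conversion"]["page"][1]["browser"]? "Safari"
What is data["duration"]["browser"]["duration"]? 52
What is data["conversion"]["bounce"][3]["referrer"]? "facebook"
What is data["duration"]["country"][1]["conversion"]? True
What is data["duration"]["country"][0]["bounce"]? 0.14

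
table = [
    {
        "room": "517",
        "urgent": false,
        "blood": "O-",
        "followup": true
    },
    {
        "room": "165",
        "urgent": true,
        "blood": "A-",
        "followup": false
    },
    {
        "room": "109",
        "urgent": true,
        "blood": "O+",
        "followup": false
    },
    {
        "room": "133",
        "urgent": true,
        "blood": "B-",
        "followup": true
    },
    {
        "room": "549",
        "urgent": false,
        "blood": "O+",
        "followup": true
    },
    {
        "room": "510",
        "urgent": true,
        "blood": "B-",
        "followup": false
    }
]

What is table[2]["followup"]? False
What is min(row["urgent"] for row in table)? False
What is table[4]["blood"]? "O+"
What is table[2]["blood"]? "O+"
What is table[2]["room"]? "109"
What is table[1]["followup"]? False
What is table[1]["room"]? "165"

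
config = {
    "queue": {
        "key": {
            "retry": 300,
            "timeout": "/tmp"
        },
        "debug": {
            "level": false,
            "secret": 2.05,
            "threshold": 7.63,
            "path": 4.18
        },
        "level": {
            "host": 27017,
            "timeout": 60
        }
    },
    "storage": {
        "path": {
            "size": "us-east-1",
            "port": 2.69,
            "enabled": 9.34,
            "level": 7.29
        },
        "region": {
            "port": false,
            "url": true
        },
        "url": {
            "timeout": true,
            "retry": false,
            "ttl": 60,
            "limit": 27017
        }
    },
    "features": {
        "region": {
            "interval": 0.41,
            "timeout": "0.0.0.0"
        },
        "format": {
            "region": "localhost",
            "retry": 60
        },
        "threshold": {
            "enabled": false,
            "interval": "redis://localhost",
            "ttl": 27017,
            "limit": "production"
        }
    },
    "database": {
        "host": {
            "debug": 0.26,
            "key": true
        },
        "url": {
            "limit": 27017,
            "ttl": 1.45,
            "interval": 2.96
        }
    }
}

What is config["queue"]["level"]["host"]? 27017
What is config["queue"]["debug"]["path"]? 4.18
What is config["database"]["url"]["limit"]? 27017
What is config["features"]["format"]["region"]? "localhost"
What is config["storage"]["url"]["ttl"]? 60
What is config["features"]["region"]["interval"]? 0.41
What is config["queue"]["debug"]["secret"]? 2.05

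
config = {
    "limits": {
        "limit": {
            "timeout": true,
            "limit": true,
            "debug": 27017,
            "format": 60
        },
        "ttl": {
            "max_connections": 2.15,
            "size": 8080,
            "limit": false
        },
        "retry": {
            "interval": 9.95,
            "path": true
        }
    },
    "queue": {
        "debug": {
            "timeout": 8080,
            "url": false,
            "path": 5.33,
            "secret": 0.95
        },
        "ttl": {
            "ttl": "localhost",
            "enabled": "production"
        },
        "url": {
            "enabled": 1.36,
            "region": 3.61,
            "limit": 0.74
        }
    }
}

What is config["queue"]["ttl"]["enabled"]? "production"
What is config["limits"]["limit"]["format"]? 60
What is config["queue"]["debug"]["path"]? 5.33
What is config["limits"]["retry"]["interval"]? 9.95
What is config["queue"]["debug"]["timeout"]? 8080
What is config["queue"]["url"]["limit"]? 0.74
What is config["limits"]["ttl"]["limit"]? False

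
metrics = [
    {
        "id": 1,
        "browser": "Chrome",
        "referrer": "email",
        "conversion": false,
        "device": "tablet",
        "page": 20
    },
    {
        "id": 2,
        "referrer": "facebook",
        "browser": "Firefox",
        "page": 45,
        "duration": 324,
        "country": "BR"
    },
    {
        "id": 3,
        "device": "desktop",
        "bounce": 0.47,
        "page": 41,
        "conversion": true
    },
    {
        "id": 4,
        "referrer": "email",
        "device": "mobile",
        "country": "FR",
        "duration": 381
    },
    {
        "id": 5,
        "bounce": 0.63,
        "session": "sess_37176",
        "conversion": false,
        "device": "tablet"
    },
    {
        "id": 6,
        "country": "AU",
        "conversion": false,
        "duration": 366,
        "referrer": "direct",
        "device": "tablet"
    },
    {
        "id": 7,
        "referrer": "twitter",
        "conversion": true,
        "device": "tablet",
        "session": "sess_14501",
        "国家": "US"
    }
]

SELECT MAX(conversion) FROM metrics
True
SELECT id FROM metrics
[1, 2, 3, 4, 5, 6, 7]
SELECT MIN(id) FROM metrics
1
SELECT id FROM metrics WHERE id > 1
[2, 3, 4, 5, 6, 7]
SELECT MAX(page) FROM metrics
45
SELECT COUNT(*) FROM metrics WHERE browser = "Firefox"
1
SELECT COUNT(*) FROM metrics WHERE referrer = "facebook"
1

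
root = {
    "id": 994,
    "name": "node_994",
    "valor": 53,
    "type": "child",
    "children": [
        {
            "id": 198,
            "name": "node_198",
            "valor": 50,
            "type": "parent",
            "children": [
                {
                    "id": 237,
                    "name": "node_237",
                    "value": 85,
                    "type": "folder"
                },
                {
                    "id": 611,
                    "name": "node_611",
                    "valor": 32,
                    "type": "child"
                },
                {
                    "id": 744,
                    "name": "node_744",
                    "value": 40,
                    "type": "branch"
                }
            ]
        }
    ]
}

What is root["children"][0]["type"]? "parent"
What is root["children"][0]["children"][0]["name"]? "node_237"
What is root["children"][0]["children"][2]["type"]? "branch"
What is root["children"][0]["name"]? "node_198"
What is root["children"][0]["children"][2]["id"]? 744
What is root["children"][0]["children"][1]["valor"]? 32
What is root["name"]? "node_994"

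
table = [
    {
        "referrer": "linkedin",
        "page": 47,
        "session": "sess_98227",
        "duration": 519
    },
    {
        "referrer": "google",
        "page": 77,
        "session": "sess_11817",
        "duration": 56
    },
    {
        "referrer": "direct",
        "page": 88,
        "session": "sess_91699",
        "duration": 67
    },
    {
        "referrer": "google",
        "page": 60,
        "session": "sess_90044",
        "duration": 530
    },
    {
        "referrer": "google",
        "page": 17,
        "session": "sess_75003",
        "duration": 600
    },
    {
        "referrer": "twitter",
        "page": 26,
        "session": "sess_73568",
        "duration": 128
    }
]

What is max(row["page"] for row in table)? 88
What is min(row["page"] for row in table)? 17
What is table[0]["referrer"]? "linkedin"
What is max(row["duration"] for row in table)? 600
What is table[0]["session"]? "sess_98227"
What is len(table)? 6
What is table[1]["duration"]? 56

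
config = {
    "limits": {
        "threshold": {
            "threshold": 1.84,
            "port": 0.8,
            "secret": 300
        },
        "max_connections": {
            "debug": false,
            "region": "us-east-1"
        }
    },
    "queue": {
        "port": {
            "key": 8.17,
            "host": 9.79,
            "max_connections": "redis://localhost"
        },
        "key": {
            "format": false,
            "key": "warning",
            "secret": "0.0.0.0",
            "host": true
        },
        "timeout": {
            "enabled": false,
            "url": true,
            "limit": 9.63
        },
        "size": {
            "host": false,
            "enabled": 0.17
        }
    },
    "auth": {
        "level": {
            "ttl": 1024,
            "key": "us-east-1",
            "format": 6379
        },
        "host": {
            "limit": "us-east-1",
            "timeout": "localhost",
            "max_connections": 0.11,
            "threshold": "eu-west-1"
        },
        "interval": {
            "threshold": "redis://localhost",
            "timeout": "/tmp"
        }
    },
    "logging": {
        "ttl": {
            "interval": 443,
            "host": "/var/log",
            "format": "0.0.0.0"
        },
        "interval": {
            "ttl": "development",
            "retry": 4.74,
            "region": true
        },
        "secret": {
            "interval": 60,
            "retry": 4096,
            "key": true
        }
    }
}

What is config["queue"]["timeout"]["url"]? True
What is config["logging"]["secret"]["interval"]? 60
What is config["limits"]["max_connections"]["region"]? "us-east-1"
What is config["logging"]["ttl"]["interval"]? 443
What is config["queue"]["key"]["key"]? "warning"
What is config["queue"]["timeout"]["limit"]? 9.63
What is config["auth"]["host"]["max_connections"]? 0.11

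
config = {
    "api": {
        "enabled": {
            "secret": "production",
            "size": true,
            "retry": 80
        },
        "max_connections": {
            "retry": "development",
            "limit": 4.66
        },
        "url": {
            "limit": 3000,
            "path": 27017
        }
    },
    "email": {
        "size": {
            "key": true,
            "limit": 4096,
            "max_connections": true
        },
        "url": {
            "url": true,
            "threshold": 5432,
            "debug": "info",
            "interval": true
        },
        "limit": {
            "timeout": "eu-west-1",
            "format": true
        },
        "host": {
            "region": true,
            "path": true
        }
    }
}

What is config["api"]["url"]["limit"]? 3000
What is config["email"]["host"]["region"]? True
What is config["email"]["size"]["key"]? True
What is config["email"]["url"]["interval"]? True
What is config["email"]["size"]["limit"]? 4096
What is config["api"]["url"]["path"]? 27017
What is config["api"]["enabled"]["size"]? True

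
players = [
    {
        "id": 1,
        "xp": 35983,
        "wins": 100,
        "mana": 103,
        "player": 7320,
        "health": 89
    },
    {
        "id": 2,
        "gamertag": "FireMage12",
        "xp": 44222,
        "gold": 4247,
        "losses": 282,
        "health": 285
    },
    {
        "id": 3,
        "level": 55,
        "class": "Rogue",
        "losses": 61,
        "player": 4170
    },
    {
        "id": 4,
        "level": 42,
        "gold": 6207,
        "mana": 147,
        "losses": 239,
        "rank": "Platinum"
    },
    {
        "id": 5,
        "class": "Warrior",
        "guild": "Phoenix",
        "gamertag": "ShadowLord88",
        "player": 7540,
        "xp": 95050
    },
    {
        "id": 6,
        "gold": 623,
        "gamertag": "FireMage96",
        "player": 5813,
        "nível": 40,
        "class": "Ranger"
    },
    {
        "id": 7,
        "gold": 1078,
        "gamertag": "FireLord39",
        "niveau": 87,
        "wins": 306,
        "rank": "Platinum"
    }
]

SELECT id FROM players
[1, 2, 3, 4, 5, 6, 7]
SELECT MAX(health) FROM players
285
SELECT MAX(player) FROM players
7540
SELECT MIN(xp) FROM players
35983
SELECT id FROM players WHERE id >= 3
[3, 4, 5, 6, 7]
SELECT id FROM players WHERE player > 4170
[1, 5, 6]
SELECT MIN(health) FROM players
89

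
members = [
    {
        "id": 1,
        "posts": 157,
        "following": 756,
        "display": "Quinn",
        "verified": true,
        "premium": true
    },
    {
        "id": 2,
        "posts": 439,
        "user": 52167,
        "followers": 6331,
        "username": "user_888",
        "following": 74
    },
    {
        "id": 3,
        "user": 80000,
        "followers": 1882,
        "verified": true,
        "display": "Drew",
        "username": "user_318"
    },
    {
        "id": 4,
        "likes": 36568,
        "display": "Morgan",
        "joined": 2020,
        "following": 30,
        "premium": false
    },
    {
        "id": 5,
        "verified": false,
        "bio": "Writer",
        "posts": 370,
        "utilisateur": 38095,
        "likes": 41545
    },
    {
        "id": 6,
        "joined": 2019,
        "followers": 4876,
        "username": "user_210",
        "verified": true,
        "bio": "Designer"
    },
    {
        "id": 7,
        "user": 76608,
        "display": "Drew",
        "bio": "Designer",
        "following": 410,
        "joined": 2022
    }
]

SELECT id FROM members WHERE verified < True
[5]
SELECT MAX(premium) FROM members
True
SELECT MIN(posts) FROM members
157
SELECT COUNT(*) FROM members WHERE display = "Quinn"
1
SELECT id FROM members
[1, 2, 3, 4, 5, 6, 7]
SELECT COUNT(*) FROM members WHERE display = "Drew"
2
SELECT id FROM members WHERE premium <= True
[1, 4]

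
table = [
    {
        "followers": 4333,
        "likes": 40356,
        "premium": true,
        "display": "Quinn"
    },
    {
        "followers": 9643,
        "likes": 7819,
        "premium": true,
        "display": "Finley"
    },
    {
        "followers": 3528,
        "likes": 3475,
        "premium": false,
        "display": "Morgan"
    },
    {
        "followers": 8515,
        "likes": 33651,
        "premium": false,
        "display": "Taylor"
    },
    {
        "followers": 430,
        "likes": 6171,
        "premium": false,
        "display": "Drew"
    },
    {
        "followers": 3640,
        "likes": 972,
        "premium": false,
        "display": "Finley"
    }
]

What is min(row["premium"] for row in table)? False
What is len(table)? 6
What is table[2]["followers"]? 3528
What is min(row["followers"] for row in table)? 430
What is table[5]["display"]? "Finley"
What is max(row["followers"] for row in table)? 9643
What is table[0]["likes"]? 40356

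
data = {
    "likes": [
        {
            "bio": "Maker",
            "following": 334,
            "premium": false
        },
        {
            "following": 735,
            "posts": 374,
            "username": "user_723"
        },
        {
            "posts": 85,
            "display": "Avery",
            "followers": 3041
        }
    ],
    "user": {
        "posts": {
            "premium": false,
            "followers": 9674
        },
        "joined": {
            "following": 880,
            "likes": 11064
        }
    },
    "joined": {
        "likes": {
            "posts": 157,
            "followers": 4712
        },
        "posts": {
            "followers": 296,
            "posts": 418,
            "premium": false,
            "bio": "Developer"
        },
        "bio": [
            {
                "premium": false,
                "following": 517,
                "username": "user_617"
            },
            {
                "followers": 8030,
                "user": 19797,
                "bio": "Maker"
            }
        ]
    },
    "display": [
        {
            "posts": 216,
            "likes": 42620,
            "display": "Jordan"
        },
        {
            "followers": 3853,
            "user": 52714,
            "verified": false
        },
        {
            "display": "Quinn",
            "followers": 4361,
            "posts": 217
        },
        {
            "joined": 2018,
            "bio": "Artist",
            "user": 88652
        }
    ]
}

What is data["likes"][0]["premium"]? False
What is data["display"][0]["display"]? "Jordan"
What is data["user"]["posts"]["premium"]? False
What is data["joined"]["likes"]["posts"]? 157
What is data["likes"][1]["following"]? 735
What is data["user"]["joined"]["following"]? 880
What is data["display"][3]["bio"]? "Artist"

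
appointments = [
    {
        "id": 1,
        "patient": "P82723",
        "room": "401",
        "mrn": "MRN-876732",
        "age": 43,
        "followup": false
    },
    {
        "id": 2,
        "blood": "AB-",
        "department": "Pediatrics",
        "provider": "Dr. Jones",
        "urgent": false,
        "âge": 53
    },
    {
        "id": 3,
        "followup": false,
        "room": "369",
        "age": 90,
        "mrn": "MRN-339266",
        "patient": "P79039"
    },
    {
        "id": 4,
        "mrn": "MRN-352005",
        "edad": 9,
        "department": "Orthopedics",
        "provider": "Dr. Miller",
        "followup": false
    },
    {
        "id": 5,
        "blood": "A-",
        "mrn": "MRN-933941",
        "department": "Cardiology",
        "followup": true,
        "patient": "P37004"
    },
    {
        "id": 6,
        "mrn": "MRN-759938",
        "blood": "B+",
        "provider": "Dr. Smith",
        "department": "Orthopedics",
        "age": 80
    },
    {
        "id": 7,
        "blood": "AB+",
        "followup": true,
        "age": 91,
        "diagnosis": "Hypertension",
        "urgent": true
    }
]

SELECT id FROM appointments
[1, 2, 3, 4, 5, 6, 7]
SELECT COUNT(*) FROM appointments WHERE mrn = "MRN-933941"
1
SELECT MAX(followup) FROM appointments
True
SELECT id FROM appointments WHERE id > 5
[6, 7]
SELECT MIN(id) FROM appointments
1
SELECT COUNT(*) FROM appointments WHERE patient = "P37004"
1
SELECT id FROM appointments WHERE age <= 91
[1, 3, 6, 7]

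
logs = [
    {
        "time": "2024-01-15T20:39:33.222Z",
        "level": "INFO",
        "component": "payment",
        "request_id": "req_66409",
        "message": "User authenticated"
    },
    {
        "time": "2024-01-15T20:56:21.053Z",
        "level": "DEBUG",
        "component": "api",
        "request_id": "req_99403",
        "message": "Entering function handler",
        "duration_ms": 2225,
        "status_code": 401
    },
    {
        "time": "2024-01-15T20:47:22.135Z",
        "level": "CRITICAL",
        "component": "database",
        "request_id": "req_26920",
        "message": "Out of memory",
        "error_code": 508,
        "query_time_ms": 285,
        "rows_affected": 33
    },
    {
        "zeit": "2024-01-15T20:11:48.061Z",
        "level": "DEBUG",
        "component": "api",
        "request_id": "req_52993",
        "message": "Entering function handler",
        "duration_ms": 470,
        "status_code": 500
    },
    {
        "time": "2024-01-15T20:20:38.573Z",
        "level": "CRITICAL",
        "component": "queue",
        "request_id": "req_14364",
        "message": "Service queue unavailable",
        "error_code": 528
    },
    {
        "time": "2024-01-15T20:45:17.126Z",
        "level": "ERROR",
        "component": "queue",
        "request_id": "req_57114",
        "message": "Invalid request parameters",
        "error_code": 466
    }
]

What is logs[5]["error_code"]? 466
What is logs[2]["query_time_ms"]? 285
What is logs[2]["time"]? "2024-01-15T20:47:22.135Z"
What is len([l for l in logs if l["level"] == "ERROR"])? 1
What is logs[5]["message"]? "Invalid request parameters"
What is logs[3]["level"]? "DEBUG"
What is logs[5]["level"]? "ERROR"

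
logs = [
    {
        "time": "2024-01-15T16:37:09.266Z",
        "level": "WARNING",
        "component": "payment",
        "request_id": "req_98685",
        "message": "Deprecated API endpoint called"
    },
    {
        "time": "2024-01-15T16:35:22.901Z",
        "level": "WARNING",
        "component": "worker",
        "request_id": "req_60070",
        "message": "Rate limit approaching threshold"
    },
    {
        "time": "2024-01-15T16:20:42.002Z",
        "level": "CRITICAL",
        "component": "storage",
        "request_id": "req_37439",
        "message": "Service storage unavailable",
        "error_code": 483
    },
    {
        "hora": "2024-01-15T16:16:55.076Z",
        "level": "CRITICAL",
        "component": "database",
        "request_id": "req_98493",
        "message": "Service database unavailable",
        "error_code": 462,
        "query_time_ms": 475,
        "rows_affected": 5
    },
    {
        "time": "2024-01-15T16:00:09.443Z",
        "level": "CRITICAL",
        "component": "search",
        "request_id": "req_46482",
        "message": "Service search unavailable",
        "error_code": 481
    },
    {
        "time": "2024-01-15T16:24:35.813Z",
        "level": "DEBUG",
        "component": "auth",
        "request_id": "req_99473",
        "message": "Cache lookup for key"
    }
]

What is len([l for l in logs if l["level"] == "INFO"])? 0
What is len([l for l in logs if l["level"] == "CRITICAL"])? 3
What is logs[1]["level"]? "WARNING"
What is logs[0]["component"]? "payment"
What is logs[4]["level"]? "CRITICAL"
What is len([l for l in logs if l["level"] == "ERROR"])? 0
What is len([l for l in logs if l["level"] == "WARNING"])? 2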